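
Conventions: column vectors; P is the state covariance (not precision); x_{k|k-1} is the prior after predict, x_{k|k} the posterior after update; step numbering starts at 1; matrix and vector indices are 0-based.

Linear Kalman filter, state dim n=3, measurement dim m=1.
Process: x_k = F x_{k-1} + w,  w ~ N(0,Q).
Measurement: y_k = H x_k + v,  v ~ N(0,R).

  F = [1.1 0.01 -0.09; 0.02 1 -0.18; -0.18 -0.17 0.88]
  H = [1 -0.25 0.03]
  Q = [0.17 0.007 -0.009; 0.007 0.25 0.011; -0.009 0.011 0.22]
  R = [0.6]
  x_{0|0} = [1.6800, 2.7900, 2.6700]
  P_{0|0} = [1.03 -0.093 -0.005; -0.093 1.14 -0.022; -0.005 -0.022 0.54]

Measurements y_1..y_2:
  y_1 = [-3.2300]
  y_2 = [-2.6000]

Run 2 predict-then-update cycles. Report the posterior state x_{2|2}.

x_post = [-1.7433, 2.8472, 1.3990]

step 1: x^-=[1.6356, 2.3430, 1.5729]  P^-=[1.4198 -0.0495 -0.2455; -0.0495 1.4121 -0.2753; -0.2455 -0.2753 0.7070]  S=[2.1228]  K=[0.6712; -0.1935; -0.0733]  nu=[-4.3270]  x^+=[-1.2686, 3.1803, 1.8899]  P^+=[0.4635 0.2262 -0.1412; 0.2262 1.3327 -0.3054; -0.1412 -0.3054 0.6956]
step 2: x^-=[-1.5337, 2.8148, 1.3508]  P^-=[0.7701 0.3469 -0.3471; 0.3469 1.7254 -0.6540; -0.3471 -0.6540 0.9621]  S=[1.2943]  K=[0.5199; -0.0804; -0.1196]  nu=[-0.4031]  x^+=[-1.7433, 2.8472, 1.3990]  P^+=[0.4202 0.4010 -0.2667; 0.4010 1.7170 -0.6665; -0.2667 -0.6665 0.9436]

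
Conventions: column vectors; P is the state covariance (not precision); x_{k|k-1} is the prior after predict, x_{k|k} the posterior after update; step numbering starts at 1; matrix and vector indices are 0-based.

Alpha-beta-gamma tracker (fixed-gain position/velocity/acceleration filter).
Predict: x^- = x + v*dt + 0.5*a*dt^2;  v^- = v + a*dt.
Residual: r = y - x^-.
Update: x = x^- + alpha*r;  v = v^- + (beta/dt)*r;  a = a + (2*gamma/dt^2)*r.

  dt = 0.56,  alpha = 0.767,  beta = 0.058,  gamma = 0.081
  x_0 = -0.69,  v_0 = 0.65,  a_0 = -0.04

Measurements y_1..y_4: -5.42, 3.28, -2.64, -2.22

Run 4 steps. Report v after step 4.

v_post = -0.6029

step 1: x_pred=-0.3323  r=-5.0877  x^+=-4.2346  v^+=0.1007  a^+=-2.6682
step 2: x_pred=-4.5966  r=7.8766  x^+=1.4448  v^+=-0.5778  a^+=1.4007
step 3: x_pred=1.3408  r=-3.9808  x^+=-1.7125  v^+=-0.2057  a^+=-0.6558
step 4: x_pred=-1.9305  r=-0.2895  x^+=-2.1525  v^+=-0.6029  a^+=-0.8053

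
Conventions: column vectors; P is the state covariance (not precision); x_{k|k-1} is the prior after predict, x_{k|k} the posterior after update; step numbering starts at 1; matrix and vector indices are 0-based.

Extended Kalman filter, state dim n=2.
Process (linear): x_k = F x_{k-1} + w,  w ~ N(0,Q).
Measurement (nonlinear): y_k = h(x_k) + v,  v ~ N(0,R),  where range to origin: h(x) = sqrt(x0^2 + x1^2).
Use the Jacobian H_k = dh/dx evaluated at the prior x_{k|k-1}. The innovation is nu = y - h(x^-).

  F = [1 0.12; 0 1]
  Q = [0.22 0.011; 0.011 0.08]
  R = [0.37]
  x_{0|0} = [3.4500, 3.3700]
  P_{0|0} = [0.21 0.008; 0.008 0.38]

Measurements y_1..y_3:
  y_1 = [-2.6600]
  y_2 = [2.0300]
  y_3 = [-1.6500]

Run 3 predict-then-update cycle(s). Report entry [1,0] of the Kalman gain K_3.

K[1,0] = 0.1354

step 1: x^-=[3.8544, 3.3700]  P^-=[0.4374 0.0646; 0.0646 0.4600]  H_jac=[0.7528 0.6582]  S=[0.8812]  K=[0.4219; 0.3988]  nu=[-7.7799]  x^+=[0.5719, 0.2675]  P^+=[0.2805 -0.0837; -0.0837 0.3199]
step 2: x^-=[0.6040, 0.2675]  P^-=[0.4850 -0.0343; -0.0343 0.3999]  H_jac=[0.9143 0.4049]  S=[0.8157]  K=[0.5267; 0.1601]  nu=[1.3694]  x^+=[1.3252, 0.4867]  P^+=[0.2588 -0.1031; -0.1031 0.3790]
step 3: x^-=[1.3837, 0.4867]  P^-=[0.4595 -0.0466; -0.0466 0.4590]  H_jac=[0.9433 0.3318]  S=[0.8003]  K=[0.5223; 0.1354]  nu=[-3.1168]  x^+=[-0.2443, 0.0647]  P^+=[0.2412 -0.1032; -0.1032 0.4443]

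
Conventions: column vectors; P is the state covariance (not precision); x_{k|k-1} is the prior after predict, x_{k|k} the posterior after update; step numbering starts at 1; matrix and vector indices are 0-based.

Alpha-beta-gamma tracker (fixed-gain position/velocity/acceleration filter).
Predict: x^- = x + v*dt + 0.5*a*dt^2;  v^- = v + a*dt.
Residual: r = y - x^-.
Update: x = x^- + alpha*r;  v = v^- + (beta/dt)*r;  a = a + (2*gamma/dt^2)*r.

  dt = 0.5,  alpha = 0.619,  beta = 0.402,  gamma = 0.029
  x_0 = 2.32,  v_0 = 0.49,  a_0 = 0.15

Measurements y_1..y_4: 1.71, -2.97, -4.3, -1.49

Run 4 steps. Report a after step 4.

step 1: x_pred=2.5837  r=-0.8737  x^+=2.0429  v^+=-0.1375  a^+=-0.0527
step 2: x_pred=1.9676  r=-4.9376  x^+=-1.0888  v^+=-4.1337  a^+=-1.1982
step 3: x_pred=-3.3054  r=-0.9946  x^+=-3.9211  v^+=-5.5324  a^+=-1.4290
step 4: x_pred=-6.8659  r=5.3759  x^+=-3.5382  v^+=-1.9247  a^+=-0.1818

a_post = -0.1818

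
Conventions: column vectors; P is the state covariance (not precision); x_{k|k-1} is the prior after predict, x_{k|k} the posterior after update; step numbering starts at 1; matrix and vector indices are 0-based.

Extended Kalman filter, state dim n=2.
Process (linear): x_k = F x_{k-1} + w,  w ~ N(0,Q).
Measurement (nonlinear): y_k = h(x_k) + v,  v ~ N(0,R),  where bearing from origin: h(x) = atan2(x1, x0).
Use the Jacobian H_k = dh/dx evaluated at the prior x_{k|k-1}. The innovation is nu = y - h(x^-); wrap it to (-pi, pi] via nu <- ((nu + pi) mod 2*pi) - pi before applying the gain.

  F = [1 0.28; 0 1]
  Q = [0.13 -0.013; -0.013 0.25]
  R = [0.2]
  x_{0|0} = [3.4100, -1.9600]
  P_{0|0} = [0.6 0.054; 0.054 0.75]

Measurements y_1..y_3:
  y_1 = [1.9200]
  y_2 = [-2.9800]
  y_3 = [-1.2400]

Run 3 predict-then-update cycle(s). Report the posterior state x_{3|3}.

x_post = [2.9026, -2.8561]

step 1: x^-=[2.8612, -1.9600]  P^-=[0.8190 0.2510; 0.2510 1.0000]  H_jac=[0.1630 0.2379]  S=[0.2978]  K=[0.6487; 0.9361]  nu=[2.5206]  x^+=[4.4963, 0.3997]  P^+=[0.6937 0.0702; 0.0702 0.7390]
step 2: x^-=[4.6082, 0.3997]  P^-=[0.9210 0.2641; 0.2641 0.9890]  H_jac=[-0.0187 0.2154]  S=[0.2441]  K=[0.1626; 0.8525]  nu=[-3.0665]  x^+=[4.1097, -2.2147]  P^+=[0.9145 0.2303; 0.2303 0.8116]
step 3: x^-=[3.4896, -2.2147]  P^-=[1.2371 0.4445; 0.4445 1.0616]  H_jac=[0.1297 0.2043]  S=[0.2886]  K=[0.8703; 0.9510]  nu=[-0.6745]  x^+=[2.9026, -2.8561]  P^+=[1.0185 0.2056; 0.2056 0.8006]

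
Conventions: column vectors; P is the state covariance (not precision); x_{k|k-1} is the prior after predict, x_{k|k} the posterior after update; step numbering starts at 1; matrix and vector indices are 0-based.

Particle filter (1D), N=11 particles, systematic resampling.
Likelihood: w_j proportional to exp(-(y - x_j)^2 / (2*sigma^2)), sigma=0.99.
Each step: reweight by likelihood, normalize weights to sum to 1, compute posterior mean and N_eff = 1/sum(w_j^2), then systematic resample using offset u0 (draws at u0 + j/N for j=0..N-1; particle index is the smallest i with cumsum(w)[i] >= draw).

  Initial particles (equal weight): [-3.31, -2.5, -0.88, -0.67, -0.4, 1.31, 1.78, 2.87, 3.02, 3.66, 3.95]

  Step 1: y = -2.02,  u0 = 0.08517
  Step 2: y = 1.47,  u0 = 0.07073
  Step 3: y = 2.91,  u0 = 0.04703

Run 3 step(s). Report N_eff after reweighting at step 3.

N_eff = 8.3400

step 1: w=[0.1716, 0.3566, 0.2067, 0.1583, 0.1051, 0.0014, 0.0003, 0.0000, 0.0000, 0.0000, 0.0000]  mean=-1.7873  Neff=4.2471  idx=[0, 1, 1, 1, 1, 2, 2, 2, 3, 4, 4]
step 2: w=[0.0000, 0.0005, 0.0005, 0.0005, 0.0005, 0.0975, 0.0975, 0.0975, 0.1577, 0.2739, 0.2739]  mean=-0.5874  Neff=4.9160  idx=[5, 6, 7, 8, 8, 9, 9, 9, 10, 10, 10]
step 3: w=[0.0241, 0.0241, 0.0241, 0.0530, 0.0530, 0.1370, 0.1370, 0.1370, 0.1370, 0.1370, 0.1370]  mean=-0.4633  Neff=8.3400  idx=[1, 4, 5, 6, 6, 7, 8, 8, 9, 10, 10]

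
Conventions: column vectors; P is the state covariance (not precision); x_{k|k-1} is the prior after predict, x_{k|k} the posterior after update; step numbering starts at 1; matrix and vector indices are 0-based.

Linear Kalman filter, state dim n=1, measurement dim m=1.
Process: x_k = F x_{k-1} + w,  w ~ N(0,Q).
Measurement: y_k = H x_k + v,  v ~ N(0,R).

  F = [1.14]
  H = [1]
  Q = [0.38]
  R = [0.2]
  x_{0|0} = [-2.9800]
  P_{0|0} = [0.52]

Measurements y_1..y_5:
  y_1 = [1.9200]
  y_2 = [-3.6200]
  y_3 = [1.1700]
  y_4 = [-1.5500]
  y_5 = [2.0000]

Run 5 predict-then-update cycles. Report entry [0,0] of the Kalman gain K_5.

K[0,0] = 0.7412

step 1: x^-=[-3.3972]  P^-=[1.0558]  S=[1.2558]  K=[0.8407]  nu=[5.3172]  x^+=[1.0732]  P^+=[0.1681]
step 2: x^-=[1.2234]  P^-=[0.5985]  S=[0.7985]  K=[0.7495]  nu=[-4.8434]  x^+=[-2.4069]  P^+=[0.1499]
step 3: x^-=[-2.7439]  P^-=[0.5748]  S=[0.7748]  K=[0.7419]  nu=[3.9139]  x^+=[0.1597]  P^+=[0.1484]
step 4: x^-=[0.1821]  P^-=[0.5728]  S=[0.7728]  K=[0.7412]  nu=[-1.7321]  x^+=[-1.1018]  P^+=[0.1482]
step 5: x^-=[-1.2560]  P^-=[0.5727]  S=[0.7727]  K=[0.7412]  nu=[3.2560]  x^+=[1.1572]  P^+=[0.1482]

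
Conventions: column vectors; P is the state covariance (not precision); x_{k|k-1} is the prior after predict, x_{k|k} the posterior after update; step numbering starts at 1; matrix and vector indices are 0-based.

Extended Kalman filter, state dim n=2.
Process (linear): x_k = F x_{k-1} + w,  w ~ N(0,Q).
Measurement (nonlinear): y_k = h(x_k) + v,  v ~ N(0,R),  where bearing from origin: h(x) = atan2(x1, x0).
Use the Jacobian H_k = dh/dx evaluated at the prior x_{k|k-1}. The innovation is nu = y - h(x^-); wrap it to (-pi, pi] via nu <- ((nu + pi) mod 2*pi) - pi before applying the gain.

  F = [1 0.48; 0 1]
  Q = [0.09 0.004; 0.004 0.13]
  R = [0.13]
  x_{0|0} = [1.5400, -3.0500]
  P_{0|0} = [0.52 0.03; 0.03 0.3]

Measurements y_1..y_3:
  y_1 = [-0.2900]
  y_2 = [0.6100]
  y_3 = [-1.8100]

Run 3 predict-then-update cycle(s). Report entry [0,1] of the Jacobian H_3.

step 1: x^-=[0.0760, -3.0500]  P^-=[0.7079 0.1780; 0.1780 0.4300]  H_jac=[0.3277 0.0082]  S=[0.2070]  K=[1.1277; 0.2987]  nu=[1.2559]  x^+=[1.4922, -2.6748]  P^+=[0.4447 0.1083; 0.1083 0.4115]
step 2: x^-=[0.2083, -2.6748]  P^-=[0.7335 0.3098; 0.3098 0.5415]  H_jac=[0.3716 0.0289]  S=[0.2384]  K=[1.1809; 0.5486]  nu=[2.1031]  x^+=[2.6918, -1.5210]  P^+=[0.4010 0.1553; 0.1553 0.4698]
step 3: x^-=[1.9617, -1.5210]  P^-=[0.7484 0.3848; 0.3848 0.5998]  H_jac=[0.2468 0.3184]  S=[0.2969]  K=[1.0349; 0.9632]  nu=[-1.1505]  x^+=[0.7710, -2.6291]  P^+=[0.4304 0.0889; 0.0889 0.3244]

H_jac[0,1] = 0.3184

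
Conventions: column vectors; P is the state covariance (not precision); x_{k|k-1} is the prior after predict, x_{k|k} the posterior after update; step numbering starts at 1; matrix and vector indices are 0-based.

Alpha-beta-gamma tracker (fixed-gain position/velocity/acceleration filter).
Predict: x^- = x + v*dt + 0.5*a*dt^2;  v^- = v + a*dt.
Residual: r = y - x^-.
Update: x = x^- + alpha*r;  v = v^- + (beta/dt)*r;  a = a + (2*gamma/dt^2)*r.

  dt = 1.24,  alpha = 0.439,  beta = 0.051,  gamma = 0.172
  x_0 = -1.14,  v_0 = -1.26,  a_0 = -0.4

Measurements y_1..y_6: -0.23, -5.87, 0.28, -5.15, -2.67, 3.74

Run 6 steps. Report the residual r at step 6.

resid = 4.1540

step 1: x_pred=-3.0099  r=2.7799  x^+=-1.7895  v^+=-1.6417  a^+=0.2219
step 2: x_pred=-3.6546  r=-2.2154  x^+=-4.6271  v^+=-1.4576  a^+=-0.2737
step 3: x_pred=-6.6450  r=6.9250  x^+=-3.6049  v^+=-1.5122  a^+=1.2756
step 4: x_pred=-4.4993  r=-0.6507  x^+=-4.7850  v^+=0.0428  a^+=1.1300
step 5: x_pred=-3.8631  r=1.1931  x^+=-3.3394  v^+=1.4931  a^+=1.3969
step 6: x_pred=-0.4140  r=4.1540  x^+=1.4096  v^+=3.3961  a^+=2.3263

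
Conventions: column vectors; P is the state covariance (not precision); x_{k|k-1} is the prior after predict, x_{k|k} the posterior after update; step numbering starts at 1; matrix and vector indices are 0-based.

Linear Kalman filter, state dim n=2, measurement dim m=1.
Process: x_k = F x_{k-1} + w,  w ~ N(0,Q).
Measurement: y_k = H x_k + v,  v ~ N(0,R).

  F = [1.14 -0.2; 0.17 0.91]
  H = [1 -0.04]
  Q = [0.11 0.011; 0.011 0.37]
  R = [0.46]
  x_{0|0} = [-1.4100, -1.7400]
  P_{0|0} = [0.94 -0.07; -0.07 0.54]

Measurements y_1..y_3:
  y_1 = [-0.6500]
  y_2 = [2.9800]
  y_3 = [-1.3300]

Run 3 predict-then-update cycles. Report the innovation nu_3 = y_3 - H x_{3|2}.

innov = [-3.3487]

step 1: x^-=[-1.2594, -1.8231]  P^-=[1.3851 0.0247; 0.0247 0.8227]  S=[1.8445]  K=[0.7504; -0.0045]  nu=[0.5365]  x^+=[-0.8568, -1.8255]  P^+=[0.3464 0.0308; 0.0308 0.8226]
step 2: x^-=[-0.6117, -1.8069]  P^-=[0.5791 -0.0406; -0.0406 1.0708]  S=[1.0440]  K=[0.5562; -0.0799]  nu=[3.5194]  x^+=[1.3458, -2.0882]  P^+=[0.2561 0.0058; 0.0058 1.0641]
step 3: x^-=[1.9519, -1.6715]  P^-=[0.4827 -0.1272; -0.1272 1.2604]  S=[0.9549]  K=[0.5108; -0.1860]  nu=[-3.3487]  x^+=[0.2412, -1.0485]  P^+=[0.2335 -0.0365; -0.0365 1.2273]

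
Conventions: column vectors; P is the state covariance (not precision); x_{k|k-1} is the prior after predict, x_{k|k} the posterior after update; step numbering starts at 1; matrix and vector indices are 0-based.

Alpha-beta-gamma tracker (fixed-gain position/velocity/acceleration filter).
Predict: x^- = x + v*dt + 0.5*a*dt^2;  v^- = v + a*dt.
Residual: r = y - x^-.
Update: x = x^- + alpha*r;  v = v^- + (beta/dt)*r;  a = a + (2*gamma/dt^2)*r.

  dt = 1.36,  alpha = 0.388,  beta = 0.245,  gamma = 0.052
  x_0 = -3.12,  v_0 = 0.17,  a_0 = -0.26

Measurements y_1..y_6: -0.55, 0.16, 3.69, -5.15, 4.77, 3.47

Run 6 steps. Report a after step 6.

step 1: x_pred=-3.1292  r=2.5792  x^+=-2.1285  v^+=0.2810  a^+=-0.1150
step 2: x_pred=-1.8526  r=2.0126  x^+=-1.0717  v^+=0.4872  a^+=-0.0018
step 3: x_pred=-0.4107  r=4.1007  x^+=1.1804  v^+=1.2235  a^+=0.2288
step 4: x_pred=3.0559  r=-8.2059  x^+=-0.1280  v^+=0.0564  a^+=-0.2326
step 5: x_pred=-0.2664  r=5.0364  x^+=1.6877  v^+=0.6473  a^+=0.0506
step 6: x_pred=2.6148  r=0.8552  x^+=2.9466  v^+=0.8701  a^+=0.0986

a_post = 0.0986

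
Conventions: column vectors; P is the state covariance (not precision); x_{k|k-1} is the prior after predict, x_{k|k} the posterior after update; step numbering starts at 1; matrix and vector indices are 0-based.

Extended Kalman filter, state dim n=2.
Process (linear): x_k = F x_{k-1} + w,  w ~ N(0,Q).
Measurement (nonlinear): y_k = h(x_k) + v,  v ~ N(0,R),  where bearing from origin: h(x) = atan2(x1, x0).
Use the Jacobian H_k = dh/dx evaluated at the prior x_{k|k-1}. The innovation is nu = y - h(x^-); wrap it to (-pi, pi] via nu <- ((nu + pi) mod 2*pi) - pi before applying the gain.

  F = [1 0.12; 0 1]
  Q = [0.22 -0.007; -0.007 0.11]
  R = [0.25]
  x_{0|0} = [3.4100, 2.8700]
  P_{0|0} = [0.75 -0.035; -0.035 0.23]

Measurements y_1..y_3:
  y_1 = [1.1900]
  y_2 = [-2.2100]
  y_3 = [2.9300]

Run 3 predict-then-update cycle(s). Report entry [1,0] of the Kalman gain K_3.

K[1,0] = 0.2791

step 1: x^-=[3.7544, 2.8700]  P^-=[0.9649 -0.0144; -0.0144 0.3400]  H_jac=[-0.1285 0.1681]  S=[0.2762]  K=[-0.4578; 0.2137]  nu=[0.5373]  x^+=[3.5084, 2.9848]  P^+=[0.9070 0.0126; 0.0126 0.3274]
step 2: x^-=[3.8666, 2.9848]  P^-=[1.1348 0.0449; 0.0449 0.4374]  H_jac=[-0.1251 0.1621]  S=[0.2774]  K=[-0.4855; 0.2353]  nu=[-2.8674]  x^+=[5.2586, 2.3103]  P^+=[1.0694 0.0766; 0.0766 0.4220]
step 3: x^-=[5.5359, 2.3103]  P^-=[1.3139 0.1202; 0.1202 0.5320]  H_jac=[-0.0642 0.1538]  S=[0.2656]  K=[-0.2479; 0.2791]  nu=[2.5346]  x^+=[4.9075, 3.0176]  P^+=[1.2975 0.1386; 0.1386 0.5113]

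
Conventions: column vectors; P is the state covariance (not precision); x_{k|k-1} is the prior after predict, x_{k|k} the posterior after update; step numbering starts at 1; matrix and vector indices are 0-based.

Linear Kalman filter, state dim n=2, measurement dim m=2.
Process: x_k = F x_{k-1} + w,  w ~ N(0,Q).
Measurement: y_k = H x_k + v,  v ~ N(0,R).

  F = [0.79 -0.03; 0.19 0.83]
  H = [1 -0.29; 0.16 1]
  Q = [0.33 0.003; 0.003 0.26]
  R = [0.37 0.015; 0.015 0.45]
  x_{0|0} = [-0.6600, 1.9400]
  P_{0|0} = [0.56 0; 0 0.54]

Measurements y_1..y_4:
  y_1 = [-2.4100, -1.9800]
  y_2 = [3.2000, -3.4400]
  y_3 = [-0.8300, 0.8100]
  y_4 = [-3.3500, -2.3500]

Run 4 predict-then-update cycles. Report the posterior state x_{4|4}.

step 1: x^-=[-0.5796, 1.4848]  P^-=[0.6800 0.0736; 0.0736 0.6522]  S=[1.0621 0.0048; 0.0048 1.1432]  K=[0.6194 0.1569; -0.1114 0.5813]  nu=[-1.3998, -3.3721]  x^+=[-1.9758, -0.3194]  P^+=[0.2434 0.0410; 0.0410 0.2534]
step 2: x^-=[-1.5513, -0.6405]  P^-=[0.4802 0.0599; 0.0599 0.4562]  S=[0.8539 0.0166; 0.0166 0.9377]  K=[0.5394 0.1362; -0.0945 0.4985]  nu=[4.5656, -2.5513]  x^+=[0.5639, -2.3439]  P^+=[0.2119 0.0355; 0.0355 0.2172]
step 3: x^-=[0.5158, -1.8383]  P^-=[0.4608 0.0525; 0.0525 0.4285]  S=[0.8364 0.0145; 0.0145 0.9071]  K=[0.5305 0.1306; -0.0942 0.4831]  nu=[-1.8789, 2.5658]  x^+=[-0.1457, -0.4216]  P^+=[0.2079 0.0335; 0.0335 0.2106]
step 4: x^-=[-0.1025, -0.3777]  P^-=[0.4584 0.0507; 0.0507 0.4232]  S=[0.8345 0.0140; 0.0140 0.9011]  K=[0.5295 0.1295; -0.0943 0.4801]  nu=[-3.3571, -1.9560]  x^+=[-2.1331, -1.0000]  P^+=[0.2074 0.0330; 0.0330 0.2093]

x_post = [-2.1331, -1.0000]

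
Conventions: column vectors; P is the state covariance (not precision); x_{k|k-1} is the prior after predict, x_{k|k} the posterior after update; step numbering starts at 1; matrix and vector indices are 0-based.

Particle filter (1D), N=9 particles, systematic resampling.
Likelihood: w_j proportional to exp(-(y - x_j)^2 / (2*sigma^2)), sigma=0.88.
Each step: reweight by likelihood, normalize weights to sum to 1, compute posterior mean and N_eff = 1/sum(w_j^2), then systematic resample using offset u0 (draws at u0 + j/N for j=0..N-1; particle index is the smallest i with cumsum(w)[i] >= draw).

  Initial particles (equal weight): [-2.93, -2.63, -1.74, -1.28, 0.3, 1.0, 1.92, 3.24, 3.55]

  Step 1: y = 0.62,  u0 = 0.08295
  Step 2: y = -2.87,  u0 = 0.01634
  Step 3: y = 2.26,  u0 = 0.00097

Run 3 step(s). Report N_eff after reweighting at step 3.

step 1: w=[0.0001, 0.0005, 0.0118, 0.0418, 0.4026, 0.3919, 0.1445, 0.0051, 0.0017]  mean=0.7369  Neff=2.9544  idx=[4, 4, 4, 4, 5, 5, 5, 6, 6]
step 2: w=[0.2424, 0.2424, 0.2424, 0.2424, 0.0101, 0.0101, 0.0101, 0.0001, 0.0001]  mean=0.3213  Neff=4.2484  idx=[0, 0, 0, 1, 1, 2, 2, 3, 3]
step 3: w=[0.1111, 0.1111, 0.1111, 0.1111, 0.1111, 0.1111, 0.1111, 0.1111, 0.1111]  mean=0.3000  Neff=9.0000  idx=[0, 1, 2, 3, 4, 5, 6, 7, 8]

N_eff = 9.0000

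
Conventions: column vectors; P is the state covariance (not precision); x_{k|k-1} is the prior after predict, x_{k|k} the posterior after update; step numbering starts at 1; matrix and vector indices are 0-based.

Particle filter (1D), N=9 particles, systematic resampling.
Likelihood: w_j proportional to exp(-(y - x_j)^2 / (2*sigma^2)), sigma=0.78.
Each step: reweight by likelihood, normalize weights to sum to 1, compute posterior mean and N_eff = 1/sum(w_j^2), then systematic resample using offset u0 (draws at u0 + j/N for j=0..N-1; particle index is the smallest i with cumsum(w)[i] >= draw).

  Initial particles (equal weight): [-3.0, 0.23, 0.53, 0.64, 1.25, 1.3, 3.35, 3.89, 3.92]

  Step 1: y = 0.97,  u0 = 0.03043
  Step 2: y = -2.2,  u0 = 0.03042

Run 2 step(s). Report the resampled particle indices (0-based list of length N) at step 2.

step 1: w=[0.0000, 0.1494, 0.1998, 0.2142, 0.2197, 0.2142, 0.0022, 0.0002, 0.0002]  mean=0.8395  Neff=4.9429  idx=[1, 1, 2, 3, 3, 4, 4, 5, 5]
step 2: w=[0.3782, 0.3782, 0.1060, 0.0640, 0.0640, 0.0027, 0.0027, 0.0021, 0.0021]  mean=0.3243  Neff=3.2734  idx=[0, 0, 0, 0, 1, 1, 1, 2, 3]

resampled_idx = [0, 0, 0, 0, 1, 1, 1, 2, 3]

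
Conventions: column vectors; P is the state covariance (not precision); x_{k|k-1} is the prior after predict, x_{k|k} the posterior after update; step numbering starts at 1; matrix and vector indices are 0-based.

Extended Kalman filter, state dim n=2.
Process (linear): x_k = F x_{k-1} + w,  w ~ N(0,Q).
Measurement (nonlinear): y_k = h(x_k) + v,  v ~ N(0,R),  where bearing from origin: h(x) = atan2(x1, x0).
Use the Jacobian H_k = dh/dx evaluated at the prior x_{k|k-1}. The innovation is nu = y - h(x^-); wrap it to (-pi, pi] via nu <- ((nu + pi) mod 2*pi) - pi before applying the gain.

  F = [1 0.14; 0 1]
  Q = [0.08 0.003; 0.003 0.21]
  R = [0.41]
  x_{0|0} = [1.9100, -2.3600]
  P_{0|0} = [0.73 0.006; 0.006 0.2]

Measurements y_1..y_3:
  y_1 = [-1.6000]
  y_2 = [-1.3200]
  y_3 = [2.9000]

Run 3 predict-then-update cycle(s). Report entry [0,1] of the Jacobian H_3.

H_jac[0,1] = 0.0803

step 1: x^-=[1.5796, -2.3600]  P^-=[0.8156 0.0370; 0.0370 0.4100]  H_jac=[0.2926 0.1959]  S=[0.4998]  K=[0.4920; 0.1823]  nu=[-0.6190]  x^+=[1.2750, -2.4729]  P^+=[0.6946 -0.0078; -0.0078 0.3934]
step 2: x^-=[0.9288, -2.4729]  P^-=[0.7801 0.0502; 0.0502 0.6034]  H_jac=[0.3544 0.1331]  S=[0.5234]  K=[0.5410; 0.1875]  nu=[-0.1085]  x^+=[0.8701, -2.4932]  P^+=[0.6269 -0.0028; -0.0028 0.5850]
step 3: x^-=[0.5211, -2.4932]  P^-=[0.7176 0.0821; 0.0821 0.7950]  H_jac=[0.3843 0.0803]  S=[0.5262]  K=[0.5366; 0.1813]  nu=[-2.0184]  x^+=[-0.5621, -2.8591]  P^+=[0.5661 0.0309; 0.0309 0.7777]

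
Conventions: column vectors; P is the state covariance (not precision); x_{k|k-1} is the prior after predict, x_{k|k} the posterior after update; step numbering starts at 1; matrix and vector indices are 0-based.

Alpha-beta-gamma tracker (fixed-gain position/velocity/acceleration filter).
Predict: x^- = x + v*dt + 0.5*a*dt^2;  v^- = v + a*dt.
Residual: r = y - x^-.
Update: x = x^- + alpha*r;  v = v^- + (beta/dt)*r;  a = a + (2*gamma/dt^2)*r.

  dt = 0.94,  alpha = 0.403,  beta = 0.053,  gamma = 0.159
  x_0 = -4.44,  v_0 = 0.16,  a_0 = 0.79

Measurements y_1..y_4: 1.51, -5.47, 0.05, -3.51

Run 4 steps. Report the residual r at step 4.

step 1: x_pred=-3.9406  r=5.4506  x^+=-1.7440  v^+=1.2099  a^+=2.7516
step 2: x_pred=0.6090  r=-6.0790  x^+=-1.8408  v^+=3.4537  a^+=0.5638
step 3: x_pred=1.6547  r=-1.6047  x^+=1.0080  v^+=3.8932  a^+=-0.0137
step 4: x_pred=4.6616  r=-8.1716  x^+=1.3684  v^+=3.4196  a^+=-2.9546

resid = -8.1716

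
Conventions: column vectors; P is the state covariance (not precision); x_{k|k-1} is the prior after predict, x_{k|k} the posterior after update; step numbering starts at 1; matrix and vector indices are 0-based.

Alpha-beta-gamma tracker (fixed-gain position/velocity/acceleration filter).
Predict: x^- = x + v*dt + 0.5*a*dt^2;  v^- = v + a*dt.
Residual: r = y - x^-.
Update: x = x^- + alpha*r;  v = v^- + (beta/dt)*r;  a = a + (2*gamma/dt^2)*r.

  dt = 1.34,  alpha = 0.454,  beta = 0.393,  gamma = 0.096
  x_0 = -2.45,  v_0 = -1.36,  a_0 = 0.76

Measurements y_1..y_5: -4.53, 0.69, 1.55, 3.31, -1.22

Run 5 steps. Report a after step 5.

step 1: x_pred=-3.5901  r=-0.9399  x^+=-4.0168  v^+=-0.6173  a^+=0.6595
step 2: x_pred=-4.2518  r=4.9418  x^+=-2.0082  v^+=1.7158  a^+=1.1879
step 3: x_pred=1.3575  r=0.1925  x^+=1.4449  v^+=3.3641  a^+=1.2085
step 4: x_pred=7.0378  r=-3.7278  x^+=5.3454  v^+=3.8902  a^+=0.8099
step 5: x_pred=11.2854  r=-12.5054  x^+=5.6079  v^+=1.3079  a^+=-0.5273

a_post = -0.5273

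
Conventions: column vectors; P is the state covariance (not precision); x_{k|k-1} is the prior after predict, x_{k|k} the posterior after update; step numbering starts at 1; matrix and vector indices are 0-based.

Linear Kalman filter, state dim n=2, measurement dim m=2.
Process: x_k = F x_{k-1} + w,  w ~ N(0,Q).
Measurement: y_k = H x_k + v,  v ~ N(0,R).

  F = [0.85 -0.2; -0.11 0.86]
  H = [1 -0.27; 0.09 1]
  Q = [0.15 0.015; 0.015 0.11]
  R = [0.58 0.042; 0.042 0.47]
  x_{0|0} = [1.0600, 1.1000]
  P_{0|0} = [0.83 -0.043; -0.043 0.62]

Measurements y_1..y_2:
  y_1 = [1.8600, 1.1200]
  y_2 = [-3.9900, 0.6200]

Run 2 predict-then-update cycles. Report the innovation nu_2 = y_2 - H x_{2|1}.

innov = [-4.9590, 0.0531]

step 1: x^-=[0.6810, 0.8294]  P^-=[0.7891 -0.2016; -0.2016 0.5867]  S=[1.5207 -0.2421; -0.2421 1.0268]  K=[0.5553 0.0037; -0.1544 0.5173]  nu=[1.4029, 0.2293]  x^+=[1.4609, 0.7314]  P^+=[0.3212 -0.0038; -0.0038 0.2370]
step 2: x^-=[1.0955, 0.4683]  P^-=[0.3928 -0.0587; -0.0587 0.2899]  S=[1.0257 -0.0582; -0.0582 0.7525]  K=[0.3984 -0.0002; -0.1126 0.3695]  nu=[-4.9590, 0.0531]  x^+=[-0.8805, 1.0462]  P^+=[0.2300 -0.0041; -0.0041 0.1693]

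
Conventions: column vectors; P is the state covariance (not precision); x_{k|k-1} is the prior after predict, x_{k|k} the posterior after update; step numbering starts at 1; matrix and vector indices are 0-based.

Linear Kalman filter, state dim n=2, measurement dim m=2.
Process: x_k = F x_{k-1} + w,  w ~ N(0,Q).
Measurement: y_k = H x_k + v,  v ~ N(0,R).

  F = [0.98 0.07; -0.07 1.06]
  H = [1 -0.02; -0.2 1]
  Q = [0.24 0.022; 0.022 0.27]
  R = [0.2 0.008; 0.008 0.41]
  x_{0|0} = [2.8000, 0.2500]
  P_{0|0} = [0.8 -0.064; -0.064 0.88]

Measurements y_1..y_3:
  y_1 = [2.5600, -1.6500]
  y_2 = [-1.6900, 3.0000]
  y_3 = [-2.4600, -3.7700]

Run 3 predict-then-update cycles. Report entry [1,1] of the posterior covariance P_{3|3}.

P_post[1,1] = 0.2394

step 1: x^-=[2.7615, 0.0690]  P^-=[1.0039 -0.0338; -0.0338 1.2722]  S=[1.2057 -0.2521; -0.2521 1.7358]  K=[0.8301 -0.0145; 0.1082 0.7525]  nu=[-0.2001, -1.1667]  x^+=[2.6124, -0.8306]  P^+=[0.1666 0.0340; 0.0340 0.3162]
step 2: x^-=[2.5020, -1.0633]  P^-=[0.4062 0.0692; 0.0692 0.6210]  S=[0.6037 -0.0162; -0.0162 1.0196]  K=[0.6705 -0.0012; 0.1101 0.5973]  nu=[-4.2132, 4.5637]  x^+=[-0.3286, 1.1988]  P^+=[0.1347 0.0318; 0.0318 0.2521]
step 3: x^-=[-0.2381, 1.2937]  P^-=[0.3750 0.0644; 0.0644 0.5492]  S=[0.5726 -0.0134; -0.0134 0.9485]  K=[0.6526 -0.0020; 0.1065 0.5670]  nu=[-2.1961, -5.1113]  x^+=[-1.6608, -1.8381]  P^+=[0.1311 0.0306; 0.0306 0.2394]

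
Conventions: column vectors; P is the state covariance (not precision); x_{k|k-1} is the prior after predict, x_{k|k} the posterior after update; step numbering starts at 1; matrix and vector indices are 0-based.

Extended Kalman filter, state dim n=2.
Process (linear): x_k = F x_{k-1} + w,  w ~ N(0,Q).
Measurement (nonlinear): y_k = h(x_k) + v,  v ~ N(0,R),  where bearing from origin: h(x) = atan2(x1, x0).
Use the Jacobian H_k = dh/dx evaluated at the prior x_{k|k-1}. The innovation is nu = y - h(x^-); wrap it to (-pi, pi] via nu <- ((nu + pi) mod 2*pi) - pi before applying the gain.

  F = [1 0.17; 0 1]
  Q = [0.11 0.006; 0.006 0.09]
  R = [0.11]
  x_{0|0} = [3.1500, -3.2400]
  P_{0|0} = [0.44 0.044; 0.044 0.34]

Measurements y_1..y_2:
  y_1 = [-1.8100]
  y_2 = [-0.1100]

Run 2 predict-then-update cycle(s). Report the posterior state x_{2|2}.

x_post = [2.3513, -3.3055]

step 1: x^-=[2.5992, -3.2400]  P^-=[0.5748 0.1078; 0.1078 0.4300]  H_jac=[0.1878 0.1506]  S=[0.1461]  K=[0.8498; 0.5818]  nu=[-0.9153]  x^+=[1.8214, -3.7726]  P^+=[0.4693 0.0355; 0.0355 0.3805]
step 2: x^-=[1.1801, -3.7726]  P^-=[0.6023 0.1062; 0.1062 0.4705]  H_jac=[0.2414 0.0755]  S=[0.1517]  K=[1.0118; 0.4034]  nu=[1.1576]  x^+=[2.3513, -3.3055]  P^+=[0.4471 0.0443; 0.0443 0.4458]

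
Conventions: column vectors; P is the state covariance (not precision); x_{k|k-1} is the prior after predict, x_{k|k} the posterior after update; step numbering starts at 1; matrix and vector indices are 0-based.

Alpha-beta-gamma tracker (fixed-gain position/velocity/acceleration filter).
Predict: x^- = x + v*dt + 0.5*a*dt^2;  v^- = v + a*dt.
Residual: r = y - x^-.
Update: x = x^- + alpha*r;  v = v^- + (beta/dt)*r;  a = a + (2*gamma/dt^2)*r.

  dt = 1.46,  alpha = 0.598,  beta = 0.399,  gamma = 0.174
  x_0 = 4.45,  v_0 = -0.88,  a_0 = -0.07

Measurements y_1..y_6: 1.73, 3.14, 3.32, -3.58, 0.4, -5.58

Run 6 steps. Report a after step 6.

a_post = -0.6072

step 1: x_pred=3.0906  r=-1.3606  x^+=2.2770  v^+=-1.3540  a^+=-0.2921
step 2: x_pred=-0.0113  r=3.1513  x^+=1.8732  v^+=-0.9193  a^+=0.2223
step 3: x_pred=0.7679  r=2.5521  x^+=2.2941  v^+=0.1027  a^+=0.6390
step 4: x_pred=3.1251  r=-6.7051  x^+=-0.8846  v^+=-0.7968  a^+=-0.4557
step 5: x_pred=-2.5335  r=2.9335  x^+=-0.7793  v^+=-0.6604  a^+=0.0232
step 6: x_pred=-1.7186  r=-3.8614  x^+=-4.0277  v^+=-1.6817  a^+=-0.6072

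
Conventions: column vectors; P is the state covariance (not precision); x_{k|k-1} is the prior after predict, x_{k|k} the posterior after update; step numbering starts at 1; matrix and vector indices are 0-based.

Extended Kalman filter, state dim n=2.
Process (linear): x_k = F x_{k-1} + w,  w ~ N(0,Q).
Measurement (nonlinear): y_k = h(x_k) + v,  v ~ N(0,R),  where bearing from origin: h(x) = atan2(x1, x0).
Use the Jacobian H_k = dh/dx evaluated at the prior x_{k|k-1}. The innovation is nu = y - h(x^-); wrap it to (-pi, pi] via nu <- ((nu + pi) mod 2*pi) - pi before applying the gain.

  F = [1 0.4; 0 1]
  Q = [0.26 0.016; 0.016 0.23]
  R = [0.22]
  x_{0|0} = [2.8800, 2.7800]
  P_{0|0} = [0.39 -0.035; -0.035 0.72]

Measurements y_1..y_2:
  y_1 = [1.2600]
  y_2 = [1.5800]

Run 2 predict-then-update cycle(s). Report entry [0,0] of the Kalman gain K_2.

step 1: x^-=[3.9920, 2.7800]  P^-=[0.7372 0.2690; 0.2690 0.9500]  H_jac=[-0.1175 0.1687]  S=[0.2465]  K=[-0.1672; 0.5218]  nu=[0.6517]  x^+=[3.8830, 3.1201]  P^+=[0.7303 0.2905; 0.2905 0.8829]
step 2: x^-=[5.1311, 3.1201]  P^-=[1.3640 0.6597; 0.6597 1.1129]  H_jac=[-0.0865 0.1423]  S=[0.2365]  K=[-0.1021; 0.4282]  nu=[1.0337]  x^+=[5.0255, 3.5627]  P^+=[1.3615 0.6700; 0.6700 1.0695]

K[0,0] = -0.1021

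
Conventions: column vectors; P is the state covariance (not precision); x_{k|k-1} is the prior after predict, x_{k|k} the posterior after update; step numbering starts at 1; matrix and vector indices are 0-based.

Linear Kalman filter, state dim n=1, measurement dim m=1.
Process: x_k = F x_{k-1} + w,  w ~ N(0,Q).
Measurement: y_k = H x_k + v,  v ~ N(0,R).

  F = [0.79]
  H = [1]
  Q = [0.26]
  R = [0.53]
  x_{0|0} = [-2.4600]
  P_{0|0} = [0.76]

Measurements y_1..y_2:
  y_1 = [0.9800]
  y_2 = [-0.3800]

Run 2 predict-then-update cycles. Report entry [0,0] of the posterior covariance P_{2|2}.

step 1: x^-=[-1.9434]  P^-=[0.7343]  S=[1.2643]  K=[0.5808]  nu=[2.9234]  x^+=[-0.2455]  P^+=[0.3078]
step 2: x^-=[-0.1939]  P^-=[0.4521]  S=[0.9821]  K=[0.4603]  nu=[-0.1861]  x^+=[-0.2796]  P^+=[0.2440]

P_post[0,0] = 0.2440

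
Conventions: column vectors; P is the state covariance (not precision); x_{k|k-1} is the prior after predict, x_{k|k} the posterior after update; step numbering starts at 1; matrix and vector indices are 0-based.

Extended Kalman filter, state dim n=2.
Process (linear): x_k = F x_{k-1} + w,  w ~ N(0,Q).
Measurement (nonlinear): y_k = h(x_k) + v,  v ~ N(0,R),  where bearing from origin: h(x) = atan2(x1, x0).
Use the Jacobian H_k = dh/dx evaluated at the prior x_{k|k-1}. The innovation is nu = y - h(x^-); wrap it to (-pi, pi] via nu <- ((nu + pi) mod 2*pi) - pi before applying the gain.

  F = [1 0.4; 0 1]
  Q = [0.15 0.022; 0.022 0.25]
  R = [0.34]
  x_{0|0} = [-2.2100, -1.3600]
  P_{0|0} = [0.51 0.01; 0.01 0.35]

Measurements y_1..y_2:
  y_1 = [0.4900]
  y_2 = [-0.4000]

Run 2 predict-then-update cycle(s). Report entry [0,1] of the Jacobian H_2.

step 1: x^-=[-2.7540, -1.3600]  P^-=[0.7240 0.1720; 0.1720 0.6000]  H_jac=[0.1442 -0.2919]  S=[0.3917]  K=[0.1383; -0.3839]  nu=[-3.1103]  x^+=[-3.1841, -0.1661]  P^+=[0.7165 0.1928; 0.1928 0.5423]
step 2: x^-=[-3.2505, -0.1661]  P^-=[1.1075 0.4317; 0.4317 0.7923]  H_jac=[0.0157 -0.3068]  S=[0.4107]  K=[-0.2802; -0.5754]  nu=[2.6905]  x^+=[-4.0045, -1.7143]  P^+=[1.0753 0.3655; 0.3655 0.6563]

H_jac[0,1] = -0.3068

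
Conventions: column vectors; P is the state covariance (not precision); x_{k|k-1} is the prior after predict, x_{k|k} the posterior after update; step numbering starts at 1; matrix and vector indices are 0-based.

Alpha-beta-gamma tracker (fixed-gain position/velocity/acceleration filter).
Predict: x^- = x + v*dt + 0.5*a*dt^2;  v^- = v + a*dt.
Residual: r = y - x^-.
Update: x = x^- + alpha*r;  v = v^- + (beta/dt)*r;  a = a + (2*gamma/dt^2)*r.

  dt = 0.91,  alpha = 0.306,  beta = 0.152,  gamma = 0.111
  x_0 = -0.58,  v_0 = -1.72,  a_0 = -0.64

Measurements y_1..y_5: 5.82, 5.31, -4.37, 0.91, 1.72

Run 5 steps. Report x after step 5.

step 1: x_pred=-2.4102  r=8.2302  x^+=0.1082  v^+=-0.9277  a^+=1.5664
step 2: x_pred=-0.0874  r=5.3974  x^+=1.5642  v^+=1.3993  a^+=3.0133
step 3: x_pred=4.0852  r=-8.4552  x^+=1.4979  v^+=2.7291  a^+=0.7466
step 4: x_pred=4.2905  r=-3.3805  x^+=3.2561  v^+=2.8439  a^+=-0.1596
step 5: x_pred=5.7779  r=-4.0579  x^+=4.5362  v^+=2.0208  a^+=-1.2475

x_post = 4.5362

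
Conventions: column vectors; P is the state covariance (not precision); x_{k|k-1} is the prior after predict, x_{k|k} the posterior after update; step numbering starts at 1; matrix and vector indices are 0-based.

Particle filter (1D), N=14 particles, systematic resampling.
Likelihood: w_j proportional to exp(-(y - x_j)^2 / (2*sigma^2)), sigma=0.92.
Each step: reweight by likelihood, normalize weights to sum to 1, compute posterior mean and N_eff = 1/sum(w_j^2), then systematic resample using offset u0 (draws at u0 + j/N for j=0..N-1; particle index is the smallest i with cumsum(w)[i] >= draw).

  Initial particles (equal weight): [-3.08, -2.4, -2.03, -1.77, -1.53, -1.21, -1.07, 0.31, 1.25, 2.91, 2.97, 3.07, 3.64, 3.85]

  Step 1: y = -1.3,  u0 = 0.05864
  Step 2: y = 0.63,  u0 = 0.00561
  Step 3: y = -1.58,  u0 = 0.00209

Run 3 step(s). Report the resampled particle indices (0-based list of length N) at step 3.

resampled_idx = [0, 0, 1, 1, 2, 3, 3, 4, 4, 5, 6, 6, 7, 9]

step 1: w=[0.0284, 0.0902, 0.1346, 0.1619, 0.1788, 0.1835, 0.1788, 0.0399, 0.0040, 0.0000, 0.0000, 0.0000, 0.0000, 0.0000]  mean=-1.5332  Neff=6.5587  idx=[1, 2, 2, 3, 3, 4, 4, 4, 5, 5, 5, 6, 6, 7]
step 2: w=[0.0022, 0.0076, 0.0076, 0.0166, 0.0166, 0.0317, 0.0317, 0.0317, 0.0676, 0.0676, 0.0676, 0.0906, 0.0906, 0.4701]  mean=-0.5343  Neff=3.9242  idx=[1, 5, 8, 9, 10, 11, 11, 12, 13, 13, 13, 13, 13, 13]
step 3: w=[0.1116, 0.1256, 0.1160, 0.1160, 0.1160, 0.1078, 0.1078, 0.1078, 0.0152, 0.0152, 0.0152, 0.0152, 0.0152, 0.0152]  mean=-1.1574  Neff=9.5384  idx=[0, 0, 1, 1, 2, 3, 3, 4, 4, 5, 6, 6, 7, 9]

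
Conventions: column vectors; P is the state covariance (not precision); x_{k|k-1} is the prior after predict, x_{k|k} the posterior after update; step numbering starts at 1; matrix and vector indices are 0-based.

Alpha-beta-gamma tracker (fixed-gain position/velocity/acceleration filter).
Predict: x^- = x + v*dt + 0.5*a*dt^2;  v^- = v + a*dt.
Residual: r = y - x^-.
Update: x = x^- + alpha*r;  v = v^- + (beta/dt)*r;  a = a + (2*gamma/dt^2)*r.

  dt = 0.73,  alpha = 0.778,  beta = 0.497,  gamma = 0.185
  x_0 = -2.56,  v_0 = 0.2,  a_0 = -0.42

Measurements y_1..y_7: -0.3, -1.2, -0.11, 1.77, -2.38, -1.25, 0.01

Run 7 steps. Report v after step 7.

v_post = -1.0258

step 1: x_pred=-2.5259  r=2.2259  x^+=-0.7942  v^+=1.4088  a^+=1.1255
step 2: x_pred=0.5342  r=-1.7342  x^+=-0.8150  v^+=1.0498  a^+=-0.0786
step 3: x_pred=-0.0696  r=-0.0404  x^+=-0.1010  v^+=0.9649  a^+=-0.1066
step 4: x_pred=0.5749  r=1.1951  x^+=1.5047  v^+=1.7007  a^+=0.7231
step 5: x_pred=2.9389  r=-5.3189  x^+=-1.1992  v^+=-1.3926  a^+=-2.9699
step 6: x_pred=-3.0072  r=1.7572  x^+=-1.6401  v^+=-2.3643  a^+=-1.7498
step 7: x_pred=-3.8323  r=3.8423  x^+=-0.8430  v^+=-1.0258  a^+=0.9179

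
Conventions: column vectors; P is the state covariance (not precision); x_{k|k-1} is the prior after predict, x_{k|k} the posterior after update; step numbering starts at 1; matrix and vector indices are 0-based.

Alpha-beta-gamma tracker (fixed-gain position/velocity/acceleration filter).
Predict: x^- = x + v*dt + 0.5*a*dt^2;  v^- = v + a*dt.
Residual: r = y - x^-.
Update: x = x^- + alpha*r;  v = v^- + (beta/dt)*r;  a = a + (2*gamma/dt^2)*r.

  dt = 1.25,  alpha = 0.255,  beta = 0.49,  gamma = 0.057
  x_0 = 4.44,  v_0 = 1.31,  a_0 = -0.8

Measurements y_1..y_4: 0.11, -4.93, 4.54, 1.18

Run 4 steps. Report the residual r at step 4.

resid = 10.0307

step 1: x_pred=5.4525  r=-5.3425  x^+=4.0902  v^+=-1.7843  a^+=-1.1898
step 2: x_pred=0.9303  r=-5.8603  x^+=-0.5641  v^+=-5.5687  a^+=-1.6174
step 3: x_pred=-8.7886  r=13.3286  x^+=-5.3898  v^+=-2.3656  a^+=-0.6449
step 4: x_pred=-8.8507  r=10.0307  x^+=-6.2928  v^+=0.7602  a^+=0.0869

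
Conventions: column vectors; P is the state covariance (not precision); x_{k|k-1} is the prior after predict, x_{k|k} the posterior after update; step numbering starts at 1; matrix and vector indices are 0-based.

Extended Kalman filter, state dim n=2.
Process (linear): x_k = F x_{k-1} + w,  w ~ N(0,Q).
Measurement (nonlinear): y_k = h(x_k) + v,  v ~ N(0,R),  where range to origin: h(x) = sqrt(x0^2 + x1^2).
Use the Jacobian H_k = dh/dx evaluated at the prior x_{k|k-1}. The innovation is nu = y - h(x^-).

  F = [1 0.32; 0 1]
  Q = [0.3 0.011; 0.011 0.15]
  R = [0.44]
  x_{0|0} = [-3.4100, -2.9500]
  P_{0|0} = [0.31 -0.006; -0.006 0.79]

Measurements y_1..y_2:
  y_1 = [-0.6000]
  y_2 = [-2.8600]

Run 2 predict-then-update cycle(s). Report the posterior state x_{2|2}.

step 1: x^-=[-4.3540, -2.9500]  P^-=[0.6871 0.2578; 0.2578 0.9400]  H_jac=[-0.8279 -0.5609]  S=[1.4461]  K=[-0.4933; -0.5122]  nu=[-5.8593]  x^+=[-1.4634, 0.0512]  P^+=[0.3351 -0.1076; -0.1076 0.5606]
step 2: x^-=[-1.4470, 0.0512]  P^-=[0.6236 0.0828; 0.0828 0.7106]  H_jac=[-0.9994 0.0353]  S=[1.0579]  K=[-0.5864; -0.0545]  nu=[-4.3079]  x^+=[1.0790, 0.2858]  P^+=[0.2599 0.0490; 0.0490 0.7075]

x_post = [1.0790, 0.2858]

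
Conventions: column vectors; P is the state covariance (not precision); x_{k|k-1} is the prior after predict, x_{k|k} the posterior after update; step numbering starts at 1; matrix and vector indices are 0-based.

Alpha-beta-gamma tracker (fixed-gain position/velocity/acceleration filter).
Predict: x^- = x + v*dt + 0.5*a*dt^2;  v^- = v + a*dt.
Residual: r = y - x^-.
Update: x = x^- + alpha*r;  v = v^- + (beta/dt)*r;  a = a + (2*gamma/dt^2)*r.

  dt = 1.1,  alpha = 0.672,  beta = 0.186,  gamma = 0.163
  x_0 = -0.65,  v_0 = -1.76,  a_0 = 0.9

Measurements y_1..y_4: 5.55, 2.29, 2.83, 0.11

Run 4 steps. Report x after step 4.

x_post = 3.3832

step 1: x_pred=-2.0415  r=7.5915  x^+=3.0600  v^+=0.5137  a^+=2.9453
step 2: x_pred=5.4069  r=-3.1169  x^+=3.3124  v^+=3.2265  a^+=2.1055
step 3: x_pred=8.1353  r=-5.3053  x^+=4.5701  v^+=4.6455  a^+=0.6762
step 4: x_pred=10.0893  r=-9.9793  x^+=3.3832  v^+=3.7019  a^+=-2.0124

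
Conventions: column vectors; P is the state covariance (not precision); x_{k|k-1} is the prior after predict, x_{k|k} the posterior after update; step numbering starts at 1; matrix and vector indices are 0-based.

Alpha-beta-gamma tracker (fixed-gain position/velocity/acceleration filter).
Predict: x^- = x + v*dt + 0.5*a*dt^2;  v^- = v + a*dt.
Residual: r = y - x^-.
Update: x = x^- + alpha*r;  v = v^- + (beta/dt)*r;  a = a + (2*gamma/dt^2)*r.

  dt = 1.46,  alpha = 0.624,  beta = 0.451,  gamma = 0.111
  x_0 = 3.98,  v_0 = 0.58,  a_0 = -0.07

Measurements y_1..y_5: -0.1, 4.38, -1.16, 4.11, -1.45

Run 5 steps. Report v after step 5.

step 1: x_pred=4.7522  r=-4.8522  x^+=1.7244  v^+=-1.0211  a^+=-0.5753
step 2: x_pred=-0.3795  r=4.7595  x^+=2.5904  v^+=-0.3908  a^+=-0.0797
step 3: x_pred=1.9349  r=-3.0949  x^+=0.0037  v^+=-1.4631  a^+=-0.4020
step 4: x_pred=-2.5609  r=6.6709  x^+=1.6017  v^+=0.0106  a^+=0.2928
step 5: x_pred=1.9293  r=-3.3793  x^+=-0.1794  v^+=-0.6058  a^+=-0.0592

v_post = -0.6058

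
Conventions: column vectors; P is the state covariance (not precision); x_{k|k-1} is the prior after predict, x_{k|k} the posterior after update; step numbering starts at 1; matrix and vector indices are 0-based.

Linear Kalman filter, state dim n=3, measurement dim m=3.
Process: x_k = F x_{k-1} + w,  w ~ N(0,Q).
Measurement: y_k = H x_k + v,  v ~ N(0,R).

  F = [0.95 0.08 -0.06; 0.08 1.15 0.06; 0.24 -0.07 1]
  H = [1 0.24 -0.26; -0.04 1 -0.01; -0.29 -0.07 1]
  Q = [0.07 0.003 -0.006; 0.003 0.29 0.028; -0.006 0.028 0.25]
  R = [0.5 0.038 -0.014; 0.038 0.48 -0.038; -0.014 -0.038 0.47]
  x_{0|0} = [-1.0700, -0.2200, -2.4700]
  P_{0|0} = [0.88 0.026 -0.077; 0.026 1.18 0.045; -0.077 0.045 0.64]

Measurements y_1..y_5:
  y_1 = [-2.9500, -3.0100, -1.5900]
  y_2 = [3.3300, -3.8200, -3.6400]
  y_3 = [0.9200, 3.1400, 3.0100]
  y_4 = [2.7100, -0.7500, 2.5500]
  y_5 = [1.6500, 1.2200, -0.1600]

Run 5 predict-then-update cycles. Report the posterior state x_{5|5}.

x_post = [1.3161, 0.8831, 1.1385]

step 1: x^-=[-0.8859, -0.4868, -2.7114]  P^-=[0.8864 0.1978 0.0801; 0.1978 1.8687 0.0396; 0.0801 0.0396 0.9023]  S=[1.6033 0.6389 -0.4682; 0.6389 2.3337 -0.1877; -0.4682 -0.1877 1.4120]  K=[0.6256 -0.0973 0.0594; 0.0974 0.7729 0.0298; 0.0841 0.0413 0.6540]  nu=[-2.6522, -2.5857, 0.8304]  x^+=[-2.2442, -2.7189, -2.4982]  P^+=[0.3423 -0.0103 0.1214; -0.0103 0.3732 0.0064; 0.1214 0.0064 0.3403]
step 2: x^-=[-2.1996, -3.4562, -2.8465]  P^-=[0.3671 0.0568 0.1642; 0.0568 0.7872 0.0410; 0.1642 0.0410 0.6696]  S=[0.8944 0.2595 -0.1286; 0.2595 1.2626 -0.0769; -0.1286 -0.0769 1.0756]  K=[0.4047 -0.0454 0.0951; 0.0912 0.6042 0.0257; 0.0718 0.0430 0.5872]  nu=[5.6190, -0.4803, -1.6733]  x^+=[-0.0628, -3.2770, -3.4461]  P^+=[0.2270 0.0001 0.1066; 0.0001 0.2926 0.0084; 0.1066 0.0084 0.3048]
step 3: x^-=[-0.1150, -3.9804, -3.2318]  P^-=[0.2656 0.0512 0.1262; 0.0512 0.6817 0.0468; 0.1262 0.0468 0.6193]  S=[0.7999 0.2311 -0.1228; 0.2311 1.1572 -0.0614; -0.1228 -0.0614 1.0373]  K=[0.3266 -0.0269 0.0811; 0.0933 0.5698 0.0295; 0.0425 0.0523 0.5667]  nu=[1.1500, 7.0834, 5.9298]  x^+=[0.5506, 0.3384, 0.5481]  P^+=[0.1829 0.0046 0.0879; 0.0046 0.2762 0.0116; 0.0879 0.0116 0.2901]
step 4: x^-=[0.5173, 0.4661, 0.6566]  P^-=[0.2285 0.0502 0.0998; 0.0502 0.6608 0.0495; 0.0998 0.0495 0.5924]  S=[0.7726 0.2257 -0.1323; 0.2257 1.1363 -0.0561; -0.1323 -0.0561 1.0221]  K=[0.2950 -0.0201 0.0664; 0.0948 0.5621 0.0321; 0.0232 0.0576 0.5541]  nu=[2.2515, -1.1889, 2.0761]  x^+=[1.3432, 0.0780, 1.7906]  P^+=[0.1640 0.0064 0.0759; 0.0064 0.2726 0.0133; 0.0759 0.0133 0.2808]
step 5: x^-=[1.1749, 0.3045, 2.1076]  P^-=[0.2129 0.0496 0.0848; 0.0496 0.6563 0.0502; 0.0848 0.0502 0.5759]  S=[0.7631 0.2245 -0.1393; 0.2245 1.1318 -0.0544; -0.1393 -0.0544 1.0129]  K=[0.2813 -0.0175 0.0571; 0.0956 0.5603 0.0332; 0.0127 0.0600 0.5458]  nu=[0.9500, 0.9835, -1.9055]  x^+=[1.3161, 0.8831, 1.1385]  P^+=[0.1555 0.0070 0.0691; 0.0070 0.2717 0.0140; 0.0691 0.0140 0.2751]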